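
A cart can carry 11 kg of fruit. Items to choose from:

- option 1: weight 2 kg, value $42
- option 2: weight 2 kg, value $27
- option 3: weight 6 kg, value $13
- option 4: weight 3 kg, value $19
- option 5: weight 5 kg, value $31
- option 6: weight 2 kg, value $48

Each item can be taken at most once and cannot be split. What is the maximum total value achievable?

This is a 0/1 knapsack; check combinations near the capacity.
- option 1+option 2+option 5+option 6: weight 2+2+5+2=11, value 42+27+31+48=148
- option 1+option 2+option 4+option 6: weight 2+2+3+2=9, value 42+27+19+48=136
- option 1+option 5+option 6: weight 2+5+2=9, value 42+31+48=121
- option 1+option 2+option 6: weight 2+2+2=6, value 42+27+48=117
- option 1+option 4+option 6: weight 2+3+2=7, value 42+19+48=109
Best: $148.

$148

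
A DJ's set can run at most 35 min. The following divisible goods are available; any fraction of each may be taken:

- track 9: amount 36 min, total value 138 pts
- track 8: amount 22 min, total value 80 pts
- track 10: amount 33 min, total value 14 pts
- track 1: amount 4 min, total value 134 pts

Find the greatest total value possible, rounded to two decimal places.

Take in order of value per unit:
- track 1 (134/4 per unit): all 4 → value 134, running total 134.00
- track 9 (138/36 per unit): 31 of 36 → value 31×138/36 = 118.8333, running total 252.83
Total 252.83.

252.83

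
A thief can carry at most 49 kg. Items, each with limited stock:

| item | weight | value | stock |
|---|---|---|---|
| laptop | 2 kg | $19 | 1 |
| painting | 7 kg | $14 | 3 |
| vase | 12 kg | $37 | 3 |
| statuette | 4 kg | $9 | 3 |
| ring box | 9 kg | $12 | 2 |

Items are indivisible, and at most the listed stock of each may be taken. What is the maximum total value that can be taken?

$153

Best selections within weight 49 and stock limits:
- 1×laptop + 1×painting + 3×vase + 1×statuette: weight 49, value 153
- 1×laptop + 3×vase + 2×statuette: weight 46, value 148
- 1×laptop + 1×painting + 3×vase: weight 45, value 144
Best: $153.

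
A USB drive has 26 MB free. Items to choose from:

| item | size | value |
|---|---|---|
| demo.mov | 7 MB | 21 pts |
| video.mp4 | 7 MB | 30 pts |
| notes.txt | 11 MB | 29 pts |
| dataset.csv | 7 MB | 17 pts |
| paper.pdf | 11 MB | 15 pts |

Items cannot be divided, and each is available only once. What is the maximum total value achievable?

80 pts

Check high-value combinations within 26 MB:
- demo.mov+video.mp4+notes.txt: size 7+7+11=25, value 21+30+29=80
- video.mp4+notes.txt+dataset.csv: size 7+11+7=25, value 30+29+17=76
- demo.mov+video.mp4+dataset.csv: size 7+7+7=21, value 21+30+17=68
- demo.mov+notes.txt+dataset.csv: size 7+11+7=25, value 21+29+17=67
- demo.mov+video.mp4+paper.pdf: size 7+7+11=25, value 21+30+15=66
Best: 80 pts.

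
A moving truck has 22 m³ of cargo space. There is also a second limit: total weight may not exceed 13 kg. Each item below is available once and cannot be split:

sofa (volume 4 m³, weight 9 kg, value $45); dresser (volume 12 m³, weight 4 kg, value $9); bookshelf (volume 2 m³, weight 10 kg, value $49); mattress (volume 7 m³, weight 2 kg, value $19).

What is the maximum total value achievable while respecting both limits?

Feasible sets respecting both limits:
- bookshelf+mattress: volume 9, weight 12, value 68
- sofa+mattress: volume 11, weight 11, value 64
- sofa+dresser: volume 16, weight 13, value 54
- bookshelf: volume 2, weight 10, value 49
Best: $68.

$68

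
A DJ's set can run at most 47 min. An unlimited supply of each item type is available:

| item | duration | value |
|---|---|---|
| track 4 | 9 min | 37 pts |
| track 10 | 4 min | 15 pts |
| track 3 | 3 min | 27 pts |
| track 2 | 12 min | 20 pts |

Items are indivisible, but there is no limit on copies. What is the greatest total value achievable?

Best value-per-unit is track 3 at 27/3, and filling with it alone uses duration 15×3=45. No mix of the others beats 15×27 = 405.

405 pts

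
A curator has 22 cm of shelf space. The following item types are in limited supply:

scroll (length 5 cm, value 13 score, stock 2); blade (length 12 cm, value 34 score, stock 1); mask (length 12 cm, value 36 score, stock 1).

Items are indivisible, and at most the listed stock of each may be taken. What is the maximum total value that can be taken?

Top feasible selections:
- 2×scroll + 1×mask: length 22, value 62
- 2×scroll + 1×blade: length 22, value 60
- 1×scroll + 1×mask: length 17, value 49
Best: 62 score.

62 score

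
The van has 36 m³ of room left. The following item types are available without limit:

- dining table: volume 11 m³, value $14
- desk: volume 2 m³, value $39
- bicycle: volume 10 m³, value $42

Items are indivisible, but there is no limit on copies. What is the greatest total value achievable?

Best value-per-unit is desk at 39/2, and filling with it alone uses volume 18×2=36. No mix of the others beats 18×39 = 702.

$702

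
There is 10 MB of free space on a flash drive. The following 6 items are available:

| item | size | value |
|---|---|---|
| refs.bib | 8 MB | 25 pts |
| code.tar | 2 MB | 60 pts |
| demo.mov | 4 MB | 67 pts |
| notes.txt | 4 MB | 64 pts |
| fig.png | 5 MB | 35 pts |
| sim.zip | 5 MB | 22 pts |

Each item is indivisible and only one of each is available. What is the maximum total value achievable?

191 pts

This is a 0/1 knapsack; check combinations near the capacity.
- code.tar+demo.mov+notes.txt: size 2+4+4=10, value 60+67+64=191
- demo.mov+notes.txt: size 4+4=8, value 67+64=131
- code.tar+demo.mov: size 2+4=6, value 60+67=127
- code.tar+notes.txt: size 2+4=6, value 60+64=124
Best: 191 pts.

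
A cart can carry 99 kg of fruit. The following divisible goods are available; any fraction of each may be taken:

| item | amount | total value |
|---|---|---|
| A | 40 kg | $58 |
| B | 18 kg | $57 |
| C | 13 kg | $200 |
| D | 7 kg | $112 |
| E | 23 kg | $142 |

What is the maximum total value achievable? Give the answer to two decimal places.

566.10

Take in order of value per unit:
- D (112/7 per unit): all 7 → value 112, running total 112.00
- C (200/13 per unit): all 13 → value 200, running total 312.00
- E (142/23 per unit): all 23 → value 142, running total 454.00
- B (57/18 per unit): all 18 → value 57, running total 511.00
- A (58/40 per unit): 38 of 40 → value 38×58/40 = 55.1000, running total 566.10
Total 566.10.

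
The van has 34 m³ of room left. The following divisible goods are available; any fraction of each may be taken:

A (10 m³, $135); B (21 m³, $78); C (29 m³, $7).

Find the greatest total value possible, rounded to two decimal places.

Take in order of value per unit:
- A (135/10 per unit): all 10 → value 135, running total 135.00
- B (78/21 per unit): all 21 → value 78, running total 213.00
- C (7/29 per unit): 3 of 29 → value 3×7/29 = 0.7241, running total 213.72
Total 213.72.

213.72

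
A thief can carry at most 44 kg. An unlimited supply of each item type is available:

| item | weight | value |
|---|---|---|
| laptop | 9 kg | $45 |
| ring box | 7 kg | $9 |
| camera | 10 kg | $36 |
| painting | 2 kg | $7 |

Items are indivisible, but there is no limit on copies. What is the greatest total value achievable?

Best value-per-unit is laptop at 45/9; filling with it alone gives 4×45 = 180.
Optimal mix: 4×laptop + 4×painting → weight 44, value 208.

$208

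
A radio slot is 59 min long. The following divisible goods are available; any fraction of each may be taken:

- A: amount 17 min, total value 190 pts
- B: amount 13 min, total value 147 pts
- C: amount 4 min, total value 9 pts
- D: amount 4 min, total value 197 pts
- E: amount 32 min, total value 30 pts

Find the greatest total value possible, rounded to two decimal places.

Take in order of value per unit:
- D (197/4 per unit): all 4 → value 197, running total 197.00
- B (147/13 per unit): all 13 → value 147, running total 344.00
- A (190/17 per unit): all 17 → value 190, running total 534.00
- C (9/4 per unit): all 4 → value 9, running total 543.00
- E (30/32 per unit): 21 of 32 → value 21×30/32 = 19.6875, running total 562.69
Total 562.69.

562.69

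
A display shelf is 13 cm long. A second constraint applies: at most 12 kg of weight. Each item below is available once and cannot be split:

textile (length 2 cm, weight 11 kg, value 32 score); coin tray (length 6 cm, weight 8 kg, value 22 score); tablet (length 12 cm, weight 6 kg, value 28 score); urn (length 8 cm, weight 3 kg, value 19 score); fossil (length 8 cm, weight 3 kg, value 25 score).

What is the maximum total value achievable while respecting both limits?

Feasible sets respecting both limits:
- textile: length 2, weight 11, value 32
- tablet: length 12, weight 6, value 28
- fossil: length 8, weight 3, value 25
Best: 32 score.

32 score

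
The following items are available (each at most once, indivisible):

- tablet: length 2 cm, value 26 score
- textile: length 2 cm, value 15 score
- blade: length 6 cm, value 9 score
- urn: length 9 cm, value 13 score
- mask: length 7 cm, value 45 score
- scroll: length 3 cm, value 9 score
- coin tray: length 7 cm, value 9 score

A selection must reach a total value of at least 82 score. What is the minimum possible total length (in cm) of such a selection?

Subsets with value ≥ 82, sorted by total length:
- tablet+textile+mask: length 11, value 86
- tablet+textile+mask+scroll: length 14, value 95
- tablet+textile+blade+mask: length 17, value 95
- tablet+textile+mask+coin tray: length 18, value 95
Minimum length: 11 cm.

11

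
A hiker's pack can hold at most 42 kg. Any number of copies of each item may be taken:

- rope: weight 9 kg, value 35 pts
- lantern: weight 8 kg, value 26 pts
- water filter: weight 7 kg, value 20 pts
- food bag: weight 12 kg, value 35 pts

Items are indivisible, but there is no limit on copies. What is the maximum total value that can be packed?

Best value-per-unit is rope at 35/9; filling with it alone gives 4×35 = 140.
Optimal mix: 3×rope + 1×lantern + 1×water filter → weight 42, value 151.

151 pts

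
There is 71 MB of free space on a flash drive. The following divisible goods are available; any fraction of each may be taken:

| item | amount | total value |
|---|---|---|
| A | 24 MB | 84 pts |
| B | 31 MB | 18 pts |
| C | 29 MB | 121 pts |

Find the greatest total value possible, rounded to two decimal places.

215.45

Take in order of value per unit:
- C (121/29 per unit): all 29 → value 121, running total 121.00
- A (84/24 per unit): all 24 → value 84, running total 205.00
- B (18/31 per unit): 18 of 31 → value 18×18/31 = 10.4516, running total 215.45
Total 215.45.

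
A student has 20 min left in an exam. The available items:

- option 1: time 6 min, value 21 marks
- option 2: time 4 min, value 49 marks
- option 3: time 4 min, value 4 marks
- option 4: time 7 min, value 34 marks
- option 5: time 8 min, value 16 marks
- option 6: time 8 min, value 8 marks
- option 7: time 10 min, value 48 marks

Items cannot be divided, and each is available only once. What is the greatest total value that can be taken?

118 marks

Check high-value combinations within 20 min:
- option 1+option 2+option 7: time 6+4+10=20, value 21+49+48=118
- option 1+option 2+option 4: time 6+4+7=17, value 21+49+34=104
- option 2+option 3+option 7: time 4+4+10=18, value 49+4+48=101
- option 2+option 4+option 5: time 4+7+8=19, value 49+34+16=99
Best: 118 marks.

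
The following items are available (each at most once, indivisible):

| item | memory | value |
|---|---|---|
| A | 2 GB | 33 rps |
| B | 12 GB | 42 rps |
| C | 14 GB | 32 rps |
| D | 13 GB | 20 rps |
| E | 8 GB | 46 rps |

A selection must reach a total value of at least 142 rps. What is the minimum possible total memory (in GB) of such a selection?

36

Subsets with value ≥ 142, sorted by total memory:
- A+B+C+E: memory 36, value 153
- A+B+C+D+E: memory 49, value 173
Minimum memory: 36 GB.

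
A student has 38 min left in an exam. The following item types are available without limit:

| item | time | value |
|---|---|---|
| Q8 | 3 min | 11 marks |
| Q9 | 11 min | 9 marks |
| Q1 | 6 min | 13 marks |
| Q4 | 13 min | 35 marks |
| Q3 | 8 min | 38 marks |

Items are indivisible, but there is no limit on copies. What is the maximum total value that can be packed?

Best value-per-unit is Q3 at 38/8; filling with it alone gives 4×38 = 152.
Optimal mix: 2×Q8 + 4×Q3 → time 38, value 174.

174 marks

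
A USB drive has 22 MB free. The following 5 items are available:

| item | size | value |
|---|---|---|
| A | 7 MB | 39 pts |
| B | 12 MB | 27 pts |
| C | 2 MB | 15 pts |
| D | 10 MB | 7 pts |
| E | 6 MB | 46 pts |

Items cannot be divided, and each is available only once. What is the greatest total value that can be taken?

Check high-value combinations within 22 MB:
- A+C+E: size 7+2+6=15, value 39+15+46=100
- B+C+E: size 12+2+6=20, value 27+15+46=88
- A+E: size 7+6=13, value 39+46=85
- A+B+C: size 7+12+2=21, value 39+27+15=81
- B+E: size 12+6=18, value 27+46=73
Best: 100 pts.

100 pts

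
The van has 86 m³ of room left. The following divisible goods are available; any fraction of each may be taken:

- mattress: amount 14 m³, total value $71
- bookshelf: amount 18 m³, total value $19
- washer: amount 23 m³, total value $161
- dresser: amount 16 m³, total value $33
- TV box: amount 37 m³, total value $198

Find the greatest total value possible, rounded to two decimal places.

Take in order of value per unit:
- washer (161/23 per unit): all 23 → value 161, running total 161.00
- TV box (198/37 per unit): all 37 → value 198, running total 359.00
- mattress (71/14 per unit): all 14 → value 71, running total 430.00
- dresser (33/16 per unit): 12 of 16 → value 12×33/16 = 24.7500, running total 454.75
Total 454.75.

454.75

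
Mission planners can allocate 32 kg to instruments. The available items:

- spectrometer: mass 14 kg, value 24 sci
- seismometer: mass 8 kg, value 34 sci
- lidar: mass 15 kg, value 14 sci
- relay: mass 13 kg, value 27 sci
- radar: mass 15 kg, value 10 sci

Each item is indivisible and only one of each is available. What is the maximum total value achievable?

61 sci

This is a 0/1 knapsack; check combinations near the capacity.
- seismometer+relay: mass 8+13=21, value 34+27=61
- spectrometer+seismometer: mass 14+8=22, value 24+34=58
- spectrometer+relay: mass 14+13=27, value 24+27=51
- seismometer+lidar: mass 8+15=23, value 34+14=48
Best: 61 sci.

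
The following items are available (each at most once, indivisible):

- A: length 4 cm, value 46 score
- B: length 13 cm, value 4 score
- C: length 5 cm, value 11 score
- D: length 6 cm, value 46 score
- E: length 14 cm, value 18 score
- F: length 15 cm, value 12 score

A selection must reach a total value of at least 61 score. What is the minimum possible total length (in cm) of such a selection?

10

Subsets with value ≥ 61, sorted by total length:
- A+D: length 10, value 92
- A+C+D: length 15, value 103
Minimum length: 10 cm.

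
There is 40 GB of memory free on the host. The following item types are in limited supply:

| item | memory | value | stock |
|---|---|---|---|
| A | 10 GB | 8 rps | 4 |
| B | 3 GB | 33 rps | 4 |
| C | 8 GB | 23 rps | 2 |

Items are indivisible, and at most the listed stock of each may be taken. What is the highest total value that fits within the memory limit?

186 rps

Best selections within memory 40 and stock limits:
- 1×A + 4×B + 2×C: memory 38, value 186
- 4×B + 2×C: memory 28, value 178
Best: 186 rps.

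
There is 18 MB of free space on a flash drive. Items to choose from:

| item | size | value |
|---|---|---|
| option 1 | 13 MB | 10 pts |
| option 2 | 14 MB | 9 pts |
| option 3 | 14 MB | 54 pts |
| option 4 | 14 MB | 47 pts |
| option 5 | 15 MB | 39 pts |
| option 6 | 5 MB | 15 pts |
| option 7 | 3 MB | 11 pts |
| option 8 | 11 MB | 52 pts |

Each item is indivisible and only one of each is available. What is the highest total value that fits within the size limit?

67 pts

This is a 0/1 knapsack; check combinations near the capacity.
- option 6+option 8: size 5+11=16, value 15+52=67
- option 3+option 7: size 14+3=17, value 54+11=65
- option 7+option 8: size 3+11=14, value 11+52=63
Best: 67 pts.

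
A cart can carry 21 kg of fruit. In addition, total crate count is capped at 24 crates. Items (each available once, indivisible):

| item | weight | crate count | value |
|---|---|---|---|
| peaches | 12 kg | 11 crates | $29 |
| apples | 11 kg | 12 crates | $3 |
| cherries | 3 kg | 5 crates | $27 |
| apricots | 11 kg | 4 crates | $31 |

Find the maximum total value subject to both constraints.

Feasible sets respecting both limits:
- cherries+apricots: weight 14, crate count 9, value 58
- peaches+cherries: weight 15, crate count 16, value 56
- apricots: weight 11, crate count 4, value 31
Best: $58.

$58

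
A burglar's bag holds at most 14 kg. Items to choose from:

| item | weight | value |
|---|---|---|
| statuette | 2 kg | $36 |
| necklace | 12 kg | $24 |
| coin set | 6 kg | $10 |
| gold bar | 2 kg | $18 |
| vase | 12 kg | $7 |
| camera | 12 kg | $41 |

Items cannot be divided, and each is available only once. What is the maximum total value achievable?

$77

Check high-value combinations within 14 kg:
- statuette+camera: weight 2+12=14, value 36+41=77
- statuette+coin set+gold bar: weight 2+6+2=10, value 36+10+18=64
- statuette+necklace: weight 2+12=14, value 36+24=60
Best: $77.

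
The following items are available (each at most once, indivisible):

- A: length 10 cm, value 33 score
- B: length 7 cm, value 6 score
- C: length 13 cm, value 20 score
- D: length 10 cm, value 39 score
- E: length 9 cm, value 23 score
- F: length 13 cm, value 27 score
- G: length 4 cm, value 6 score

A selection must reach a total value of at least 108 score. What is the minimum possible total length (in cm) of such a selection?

42

Subsets with value ≥ 108, sorted by total length:
- A+D+E+F: length 42, value 122
- A+C+D+E: length 42, value 115
- A+B+D+F+G: length 44, value 111
- C+D+E+F: length 45, value 109
Minimum length: 42 cm.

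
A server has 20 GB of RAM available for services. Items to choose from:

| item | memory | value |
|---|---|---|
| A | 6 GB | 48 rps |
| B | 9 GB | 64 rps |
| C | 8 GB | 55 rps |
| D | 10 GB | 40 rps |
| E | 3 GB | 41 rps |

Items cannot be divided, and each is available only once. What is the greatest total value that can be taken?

160 rps

Check high-value combinations within 20 GB:
- B+C+E: memory 9+8+3=20, value 64+55+41=160
- A+B+E: memory 6+9+3=18, value 48+64+41=153
- A+C+E: memory 6+8+3=17, value 48+55+41=144
- A+D+E: memory 6+10+3=19, value 48+40+41=129
- B+C: memory 9+8=17, value 64+55=119
Best: 160 rps.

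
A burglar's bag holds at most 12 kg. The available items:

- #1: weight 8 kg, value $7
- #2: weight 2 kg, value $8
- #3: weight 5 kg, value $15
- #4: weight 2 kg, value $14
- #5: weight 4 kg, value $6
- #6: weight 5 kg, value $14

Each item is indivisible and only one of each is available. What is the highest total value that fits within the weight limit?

$43

Check high-value combinations within 12 kg:
- #3+#4+#6: weight 5+2+5=12, value 15+14+14=43
- #2+#3+#4: weight 2+5+2=9, value 8+15+14=37
- #2+#3+#6: weight 2+5+5=12, value 8+15+14=37
- #2+#4+#6: weight 2+2+5=9, value 8+14+14=36
- #3+#4+#5: weight 5+2+4=11, value 15+14+6=35
Best: $43.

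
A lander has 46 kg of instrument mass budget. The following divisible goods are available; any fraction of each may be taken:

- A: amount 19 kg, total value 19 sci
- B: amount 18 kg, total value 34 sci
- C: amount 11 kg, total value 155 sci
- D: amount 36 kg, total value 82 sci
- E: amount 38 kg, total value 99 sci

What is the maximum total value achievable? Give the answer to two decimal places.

246.18

Take in order of value per unit:
- C (155/11 per unit): all 11 → value 155, running total 155.00
- E (99/38 per unit): 35 of 38 → value 35×99/38 = 91.1842, running total 246.18
Total 246.18.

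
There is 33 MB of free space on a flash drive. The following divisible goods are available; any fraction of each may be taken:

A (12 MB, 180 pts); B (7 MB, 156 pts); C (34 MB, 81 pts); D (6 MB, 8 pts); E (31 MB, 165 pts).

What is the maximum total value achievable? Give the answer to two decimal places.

410.52

Take in order of value per unit:
- B (156/7 per unit): all 7 → value 156, running total 156.00
- A (180/12 per unit): all 12 → value 180, running total 336.00
- E (165/31 per unit): 14 of 31 → value 14×165/31 = 74.5161, running total 410.52
Total 410.52.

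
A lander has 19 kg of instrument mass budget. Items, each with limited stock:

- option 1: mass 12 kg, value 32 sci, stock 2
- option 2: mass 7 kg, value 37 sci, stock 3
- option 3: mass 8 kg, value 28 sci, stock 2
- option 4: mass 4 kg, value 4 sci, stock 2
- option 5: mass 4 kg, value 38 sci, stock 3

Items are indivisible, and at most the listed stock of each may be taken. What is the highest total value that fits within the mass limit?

Best selections within mass 19 and stock limits:
- 1×option 2 + 3×option 5: mass 19, value 151
- 1×option 4 + 3×option 5: mass 16, value 118
- 1×option 2 + 1×option 4 + 2×option 5: mass 19, value 117
Best: 151 sci.

151 sci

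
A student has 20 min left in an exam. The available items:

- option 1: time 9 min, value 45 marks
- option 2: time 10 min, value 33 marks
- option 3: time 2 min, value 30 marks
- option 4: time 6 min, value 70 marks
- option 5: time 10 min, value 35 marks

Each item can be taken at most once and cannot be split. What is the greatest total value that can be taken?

145 marks

This is a 0/1 knapsack; check combinations near the capacity.
- option 1+option 3+option 4: time 9+2+6=17, value 45+30+70=145
- option 3+option 4+option 5: time 2+6+10=18, value 30+70+35=135
- option 2+option 3+option 4: time 10+2+6=18, value 33+30+70=133
- option 1+option 4: time 9+6=15, value 45+70=115
Best: 145 marks.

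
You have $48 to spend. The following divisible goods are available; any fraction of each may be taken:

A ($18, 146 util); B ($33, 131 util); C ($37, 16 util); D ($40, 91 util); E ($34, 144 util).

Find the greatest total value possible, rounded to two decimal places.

Take in order of value per unit:
- A (146/18 per unit): all 18 → value 146, running total 146.00
- E (144/34 per unit): 30 of 34 → value 30×144/34 = 127.0588, running total 273.06
Total 273.06.

273.06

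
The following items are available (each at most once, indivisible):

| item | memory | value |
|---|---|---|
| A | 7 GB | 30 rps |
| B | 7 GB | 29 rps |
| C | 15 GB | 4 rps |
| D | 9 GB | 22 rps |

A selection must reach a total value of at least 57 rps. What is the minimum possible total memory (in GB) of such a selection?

Subsets with value ≥ 57, sorted by total memory:
- A+B: memory 14, value 59
- A+B+D: memory 23, value 81
- A+B+C: memory 29, value 63
Minimum memory: 14 GB.

14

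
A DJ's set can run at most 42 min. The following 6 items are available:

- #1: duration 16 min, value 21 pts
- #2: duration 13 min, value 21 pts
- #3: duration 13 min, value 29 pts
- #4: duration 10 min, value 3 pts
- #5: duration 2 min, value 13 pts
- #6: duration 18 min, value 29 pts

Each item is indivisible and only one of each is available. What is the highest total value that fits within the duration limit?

71 pts

This is a 0/1 knapsack; check combinations near the capacity.
- #3+#5+#6: duration 13+2+18=33, value 29+13+29=71
- #1+#2+#3: duration 16+13+13=42, value 21+21+29=71
- #2+#3+#4+#5: duration 13+13+10+2=38, value 21+29+3+13=66
- #1+#3+#4+#5: duration 16+13+10+2=41, value 21+29+3+13=66
Best: 71 pts.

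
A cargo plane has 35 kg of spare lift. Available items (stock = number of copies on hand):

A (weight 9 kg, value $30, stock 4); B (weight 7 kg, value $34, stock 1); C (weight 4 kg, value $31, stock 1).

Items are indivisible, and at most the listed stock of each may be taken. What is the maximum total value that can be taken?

$125

Best selections within weight 35 and stock limits:
- 2×A + 1×B + 1×C: weight 29, value 125
- 3×A + 1×B: weight 34, value 124
- 3×A + 1×C: weight 31, value 121
- 1×A + 1×B + 1×C: weight 20, value 95
Best: $125.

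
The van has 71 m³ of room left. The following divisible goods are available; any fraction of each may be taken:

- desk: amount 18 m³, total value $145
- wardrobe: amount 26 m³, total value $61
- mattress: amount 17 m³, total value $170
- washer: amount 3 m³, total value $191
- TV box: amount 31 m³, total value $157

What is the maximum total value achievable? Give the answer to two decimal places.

667.69

Take in order of value per unit:
- washer (191/3 per unit): all 3 → value 191, running total 191.00
- mattress (170/17 per unit): all 17 → value 170, running total 361.00
- desk (145/18 per unit): all 18 → value 145, running total 506.00
- TV box (157/31 per unit): all 31 → value 157, running total 663.00
- wardrobe (61/26 per unit): 2 of 26 → value 2×61/26 = 4.6923, running total 667.69
Total 667.69.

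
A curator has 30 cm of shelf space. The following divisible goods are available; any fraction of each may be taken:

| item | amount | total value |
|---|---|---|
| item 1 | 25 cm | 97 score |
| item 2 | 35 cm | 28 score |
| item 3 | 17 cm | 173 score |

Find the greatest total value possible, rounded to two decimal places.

Take in order of value per unit:
- item 3 (173/17 per unit): all 17 → value 173, running total 173.00
- item 1 (97/25 per unit): 13 of 25 → value 13×97/25 = 50.4400, running total 223.44
Total 223.44.

223.44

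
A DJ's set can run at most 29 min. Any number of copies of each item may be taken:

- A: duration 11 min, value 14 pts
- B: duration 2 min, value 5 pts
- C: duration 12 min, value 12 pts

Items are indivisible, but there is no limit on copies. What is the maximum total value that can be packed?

Best value-per-unit is B at 5/2, and filling with it alone uses duration 14×2=28. No mix of the others beats 14×5 = 70.

70 pts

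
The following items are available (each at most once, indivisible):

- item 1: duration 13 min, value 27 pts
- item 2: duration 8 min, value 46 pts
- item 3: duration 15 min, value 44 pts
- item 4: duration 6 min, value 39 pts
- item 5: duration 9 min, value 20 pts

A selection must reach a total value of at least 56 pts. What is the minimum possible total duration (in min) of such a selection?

Subsets with value ≥ 56, sorted by total duration:
- item 2+item 4: duration 14, value 85
- item 4+item 5: duration 15, value 59
Minimum duration: 14 min.

14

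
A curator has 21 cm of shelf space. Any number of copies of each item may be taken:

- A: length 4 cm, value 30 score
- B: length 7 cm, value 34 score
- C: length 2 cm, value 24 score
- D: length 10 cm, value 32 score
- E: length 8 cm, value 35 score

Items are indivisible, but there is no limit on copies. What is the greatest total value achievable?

Best value-per-unit is C at 24/2, and filling with it alone uses length 10×2=20. No mix of the others beats 10×24 = 240.

240 score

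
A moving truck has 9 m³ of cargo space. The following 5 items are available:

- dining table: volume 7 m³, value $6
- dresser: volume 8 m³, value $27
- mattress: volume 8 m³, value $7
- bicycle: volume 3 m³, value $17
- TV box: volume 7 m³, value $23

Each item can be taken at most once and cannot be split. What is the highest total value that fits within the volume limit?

This is a 0/1 knapsack; check combinations near the capacity.
- dresser: volume 8, value 27
- TV box: volume 7, value 23
- bicycle: volume 3, value 17
Best: $27.

$27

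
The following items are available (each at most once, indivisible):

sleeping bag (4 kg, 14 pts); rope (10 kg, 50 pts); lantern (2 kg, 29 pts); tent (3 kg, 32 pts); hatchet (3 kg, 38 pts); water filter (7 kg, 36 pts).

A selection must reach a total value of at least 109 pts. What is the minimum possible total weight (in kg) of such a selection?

Subsets with value ≥ 109, sorted by total weight:
- sleeping bag+lantern+tent+hatchet: weight 12, value 113
- lantern+tent+hatchet+water filter: weight 15, value 135
Minimum weight: 12 kg.

12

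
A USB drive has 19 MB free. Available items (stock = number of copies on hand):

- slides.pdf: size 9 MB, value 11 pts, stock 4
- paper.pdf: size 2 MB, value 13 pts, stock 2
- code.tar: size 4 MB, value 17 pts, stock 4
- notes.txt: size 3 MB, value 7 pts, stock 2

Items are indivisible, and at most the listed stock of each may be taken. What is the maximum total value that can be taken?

84 pts

Best selections within size 19 and stock limits:
- 2×paper.pdf + 3×code.tar + 1×notes.txt: size 19, value 84
- 1×paper.pdf + 4×code.tar: size 18, value 81
- 2×paper.pdf + 3×code.tar: size 16, value 77
Best: 84 pts.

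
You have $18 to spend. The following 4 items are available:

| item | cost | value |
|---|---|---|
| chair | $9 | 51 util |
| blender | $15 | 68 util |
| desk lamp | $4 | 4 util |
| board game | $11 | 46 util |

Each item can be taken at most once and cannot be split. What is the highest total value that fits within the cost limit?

68 util

Check high-value combinations within $18:
- blender: cost 15, value 68
- chair+desk lamp: cost 9+4=13, value 51+4=55
- chair: cost 9, value 51
- desk lamp+board game: cost 4+11=15, value 4+46=50
- board game: cost 11, value 46
Best: 68 util.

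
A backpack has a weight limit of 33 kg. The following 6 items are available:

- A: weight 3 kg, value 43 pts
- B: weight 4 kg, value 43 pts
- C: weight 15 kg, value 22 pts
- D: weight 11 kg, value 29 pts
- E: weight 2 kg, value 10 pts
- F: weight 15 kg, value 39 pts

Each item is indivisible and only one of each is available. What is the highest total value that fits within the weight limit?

154 pts

Check high-value combinations within 33 kg:
- A+B+D+F: weight 3+4+11+15=33, value 43+43+29+39=154
- A+B+C+D: weight 3+4+15+11=33, value 43+43+22+29=137
- A+B+E+F: weight 3+4+2+15=24, value 43+43+10+39=135
- A+B+D+E: weight 3+4+11+2=20, value 43+43+29+10=125
Best: 154 pts.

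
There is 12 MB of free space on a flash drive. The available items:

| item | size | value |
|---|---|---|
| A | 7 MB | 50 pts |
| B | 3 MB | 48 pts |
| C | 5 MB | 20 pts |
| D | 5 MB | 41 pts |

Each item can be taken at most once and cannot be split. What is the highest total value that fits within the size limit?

Check high-value combinations within 12 MB:
- A+B: size 7+3=10, value 50+48=98
- A+D: size 7+5=12, value 50+41=91
- B+D: size 3+5=8, value 48+41=89
Best: 98 pts.

98 pts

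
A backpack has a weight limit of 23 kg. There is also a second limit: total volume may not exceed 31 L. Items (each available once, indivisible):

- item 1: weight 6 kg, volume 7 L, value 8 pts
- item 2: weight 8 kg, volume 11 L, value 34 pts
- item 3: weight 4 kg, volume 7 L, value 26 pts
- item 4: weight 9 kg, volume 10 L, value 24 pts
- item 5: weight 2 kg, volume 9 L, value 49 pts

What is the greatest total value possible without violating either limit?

Feasible sets respecting both limits:
- item 2+item 3+item 5: weight 14, volume 27, value 109
- item 2+item 4+item 5: weight 19, volume 30, value 107
- item 3+item 4+item 5: weight 15, volume 26, value 99
Best: 109 pts.

109 pts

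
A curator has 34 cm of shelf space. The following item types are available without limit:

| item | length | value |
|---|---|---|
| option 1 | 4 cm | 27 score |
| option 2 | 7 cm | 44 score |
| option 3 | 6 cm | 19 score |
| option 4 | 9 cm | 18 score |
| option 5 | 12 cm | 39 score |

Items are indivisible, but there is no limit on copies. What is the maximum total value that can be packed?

223 score

Best value-per-unit is option 1 at 27/4; filling with it alone gives 8×27 = 216.
Optimal mix: 5×option 1 + 2×option 2 → length 34, value 223.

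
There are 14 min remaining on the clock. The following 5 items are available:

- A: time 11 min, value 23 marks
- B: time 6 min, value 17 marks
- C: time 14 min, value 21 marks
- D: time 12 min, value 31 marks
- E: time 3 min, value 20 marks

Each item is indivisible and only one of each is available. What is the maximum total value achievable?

Check high-value combinations within 14 min:
- A+E: time 11+3=14, value 23+20=43
- B+E: time 6+3=9, value 17+20=37
- D: time 12, value 31
Best: 43 marks.

43 marks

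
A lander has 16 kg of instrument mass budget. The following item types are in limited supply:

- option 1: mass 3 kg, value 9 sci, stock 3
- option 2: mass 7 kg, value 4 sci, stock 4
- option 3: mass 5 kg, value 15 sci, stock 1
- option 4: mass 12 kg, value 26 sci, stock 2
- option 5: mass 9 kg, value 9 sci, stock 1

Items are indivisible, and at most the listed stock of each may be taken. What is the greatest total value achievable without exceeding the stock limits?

Top feasible selections:
- 3×option 1 + 1×option 3: mass 14, value 42
- 1×option 1 + 1×option 4: mass 15, value 35
- 2×option 1 + 1×option 3: mass 11, value 33
Best: 42 sci.

42 sci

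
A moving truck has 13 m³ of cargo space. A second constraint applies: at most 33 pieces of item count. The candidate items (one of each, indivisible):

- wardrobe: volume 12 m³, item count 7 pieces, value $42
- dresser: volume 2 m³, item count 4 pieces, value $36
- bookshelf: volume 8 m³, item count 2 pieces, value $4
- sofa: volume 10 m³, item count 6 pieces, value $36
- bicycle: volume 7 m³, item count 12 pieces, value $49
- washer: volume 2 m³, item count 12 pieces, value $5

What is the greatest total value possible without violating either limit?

Feasible sets respecting both limits:
- dresser+bicycle+washer: volume 11, item count 28, value 90
- dresser+bicycle: volume 9, item count 16, value 85
- dresser+sofa: volume 12, item count 10, value 72
Best: $90.

$90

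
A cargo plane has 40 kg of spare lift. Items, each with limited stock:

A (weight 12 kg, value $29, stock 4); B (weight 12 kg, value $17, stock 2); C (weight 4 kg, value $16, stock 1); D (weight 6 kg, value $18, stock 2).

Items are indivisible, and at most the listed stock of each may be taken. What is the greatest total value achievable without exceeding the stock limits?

$110

Top feasible selections:
- 2×A + 1×C + 2×D: weight 40, value 110
- 3×A + 1×C: weight 40, value 103
- 1×A + 1×B + 1×C + 2×D: weight 40, value 98
Best: $110.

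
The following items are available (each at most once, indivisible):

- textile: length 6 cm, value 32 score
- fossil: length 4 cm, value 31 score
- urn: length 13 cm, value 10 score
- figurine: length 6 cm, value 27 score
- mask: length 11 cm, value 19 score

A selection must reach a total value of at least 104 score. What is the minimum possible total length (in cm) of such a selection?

Subsets with value ≥ 104, sorted by total length:
- textile+fossil+figurine+mask: length 27, value 109
- textile+fossil+urn+figurine+mask: length 40, value 119
Minimum length: 27 cm.

27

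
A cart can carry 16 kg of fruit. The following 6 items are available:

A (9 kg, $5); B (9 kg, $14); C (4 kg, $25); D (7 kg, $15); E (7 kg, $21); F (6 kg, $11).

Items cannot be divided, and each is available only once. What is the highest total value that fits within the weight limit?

$46

Check high-value combinations within 16 kg:
- C+E: weight 4+7=11, value 25+21=46
- C+D: weight 4+7=11, value 25+15=40
- B+C: weight 9+4=13, value 14+25=39
- C+F: weight 4+6=10, value 25+11=36
- D+E: weight 7+7=14, value 15+21=36
Best: $46.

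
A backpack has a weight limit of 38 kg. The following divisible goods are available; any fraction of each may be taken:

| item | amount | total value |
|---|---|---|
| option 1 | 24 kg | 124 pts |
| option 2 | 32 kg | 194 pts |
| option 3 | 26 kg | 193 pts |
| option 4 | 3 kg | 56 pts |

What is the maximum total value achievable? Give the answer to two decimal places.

Take in order of value per unit:
- option 4 (56/3 per unit): all 3 → value 56, running total 56.00
- option 3 (193/26 per unit): all 26 → value 193, running total 249.00
- option 2 (194/32 per unit): 9 of 32 → value 9×194/32 = 54.5625, running total 303.56
Total 303.56.

303.56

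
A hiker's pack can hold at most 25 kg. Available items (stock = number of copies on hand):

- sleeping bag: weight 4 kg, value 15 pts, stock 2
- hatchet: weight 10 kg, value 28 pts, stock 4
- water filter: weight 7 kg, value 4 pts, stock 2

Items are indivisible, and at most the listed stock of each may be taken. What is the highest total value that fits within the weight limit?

Top feasible selections:
- 1×sleeping bag + 2×hatchet: weight 24, value 71
- 2×sleeping bag + 1×hatchet + 1×water filter: weight 25, value 62
- 2×sleeping bag + 1×hatchet: weight 18, value 58
Best: 71 pts.

71 pts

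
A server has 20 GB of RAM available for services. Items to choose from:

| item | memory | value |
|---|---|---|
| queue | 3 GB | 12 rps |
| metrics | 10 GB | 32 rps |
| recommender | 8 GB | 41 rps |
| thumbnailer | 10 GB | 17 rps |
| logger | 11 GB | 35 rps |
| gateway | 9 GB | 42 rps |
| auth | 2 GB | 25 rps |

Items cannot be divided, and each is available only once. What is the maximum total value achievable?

This is a 0/1 knapsack; check combinations near the capacity.
- recommender+gateway+auth: memory 8+9+2=19, value 41+42+25=108
- metrics+recommender+auth: memory 10+8+2=20, value 32+41+25=98
- queue+recommender+gateway: memory 3+8+9=20, value 12+41+42=95
- recommender+gateway: memory 8+9=17, value 41+42=83
Best: 108 rps.

108 rps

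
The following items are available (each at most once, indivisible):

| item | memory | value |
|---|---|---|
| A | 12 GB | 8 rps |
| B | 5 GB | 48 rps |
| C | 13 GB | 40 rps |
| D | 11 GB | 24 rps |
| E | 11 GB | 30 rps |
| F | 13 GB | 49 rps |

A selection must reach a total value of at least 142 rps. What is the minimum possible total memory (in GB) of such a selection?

40

Subsets with value ≥ 142, sorted by total memory:
- B+D+E+F: memory 40, value 151
- B+C+D+E: memory 40, value 142
- B+C+E+F: memory 42, value 167
Minimum memory: 40 GB.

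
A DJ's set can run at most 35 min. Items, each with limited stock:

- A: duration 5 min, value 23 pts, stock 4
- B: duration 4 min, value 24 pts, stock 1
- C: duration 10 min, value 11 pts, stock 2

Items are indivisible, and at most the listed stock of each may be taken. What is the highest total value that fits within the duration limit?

Top feasible selections:
- 4×A + 1×B + 1×C: duration 34, value 127
- 4×A + 1×B: duration 24, value 116
- 3×A + 1×B + 1×C: duration 29, value 104
Best: 127 pts.

127 pts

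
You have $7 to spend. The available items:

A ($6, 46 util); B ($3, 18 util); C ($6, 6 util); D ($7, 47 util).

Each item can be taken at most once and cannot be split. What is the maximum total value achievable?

Check high-value combinations within $7:
- D: cost 7, value 47
- A: cost 6, value 46
- B: cost 3, value 18
- C: cost 6, value 6
Best: 47 util.

47 util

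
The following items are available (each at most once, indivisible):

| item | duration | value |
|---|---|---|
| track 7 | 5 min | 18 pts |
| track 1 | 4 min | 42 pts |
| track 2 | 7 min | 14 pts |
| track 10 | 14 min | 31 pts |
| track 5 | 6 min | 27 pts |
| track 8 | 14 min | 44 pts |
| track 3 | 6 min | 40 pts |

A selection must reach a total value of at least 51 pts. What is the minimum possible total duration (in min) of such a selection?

9

Subsets with value ≥ 51, sorted by total duration:
- track 7+track 1: duration 9, value 60
- track 1+track 3: duration 10, value 82
- track 1+track 5: duration 10, value 69
- track 7+track 3: duration 11, value 58
Minimum duration: 9 min.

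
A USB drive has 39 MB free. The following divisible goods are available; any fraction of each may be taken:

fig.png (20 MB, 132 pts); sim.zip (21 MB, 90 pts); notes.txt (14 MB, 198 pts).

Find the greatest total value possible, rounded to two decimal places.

Take in order of value per unit:
- notes.txt (198/14 per unit): all 14 → value 198, running total 198.00
- fig.png (132/20 per unit): all 20 → value 132, running total 330.00
- sim.zip (90/21 per unit): 5 of 21 → value 5×90/21 = 21.4286, running total 351.43
Total 351.43.

351.43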